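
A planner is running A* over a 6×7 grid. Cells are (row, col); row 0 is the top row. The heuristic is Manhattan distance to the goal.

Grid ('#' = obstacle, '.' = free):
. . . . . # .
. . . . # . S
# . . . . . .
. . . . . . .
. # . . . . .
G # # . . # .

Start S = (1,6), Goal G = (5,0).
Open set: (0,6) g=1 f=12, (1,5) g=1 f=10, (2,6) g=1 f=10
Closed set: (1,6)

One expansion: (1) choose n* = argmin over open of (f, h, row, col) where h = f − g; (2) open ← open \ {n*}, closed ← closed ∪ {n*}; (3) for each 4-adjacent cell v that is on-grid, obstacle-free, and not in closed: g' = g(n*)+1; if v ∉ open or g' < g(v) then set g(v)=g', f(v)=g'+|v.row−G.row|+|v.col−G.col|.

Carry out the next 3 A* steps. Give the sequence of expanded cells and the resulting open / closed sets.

step 1: expand (1,5) (f=10, h=9) → closed; open now [(0,6) g=1 f=12, (2,5) g=2 f=10, (2,6) g=1 f=10]
step 2: expand (2,5) (f=10, h=8) → closed; open now [(0,6) g=1 f=12, (2,4) g=3 f=10, (2,6) g=1 f=10, (3,5) g=3 f=10]
step 3: expand (2,4) (f=10, h=7) → closed; open now [(0,6) g=1 f=12, (2,3) g=4 f=10, (2,6) g=1 f=10, (3,4) g=4 f=10, (3,5) g=3 f=10]

order=[(1,5) → (2,5) → (2,4)]; open=[(0,6) g=1 f=12, (2,3) g=4 f=10, (2,6) g=1 f=10, (3,4) g=4 f=10, (3,5) g=3 f=10]; closed=[(1,5), (1,6), (2,4), (2,5)]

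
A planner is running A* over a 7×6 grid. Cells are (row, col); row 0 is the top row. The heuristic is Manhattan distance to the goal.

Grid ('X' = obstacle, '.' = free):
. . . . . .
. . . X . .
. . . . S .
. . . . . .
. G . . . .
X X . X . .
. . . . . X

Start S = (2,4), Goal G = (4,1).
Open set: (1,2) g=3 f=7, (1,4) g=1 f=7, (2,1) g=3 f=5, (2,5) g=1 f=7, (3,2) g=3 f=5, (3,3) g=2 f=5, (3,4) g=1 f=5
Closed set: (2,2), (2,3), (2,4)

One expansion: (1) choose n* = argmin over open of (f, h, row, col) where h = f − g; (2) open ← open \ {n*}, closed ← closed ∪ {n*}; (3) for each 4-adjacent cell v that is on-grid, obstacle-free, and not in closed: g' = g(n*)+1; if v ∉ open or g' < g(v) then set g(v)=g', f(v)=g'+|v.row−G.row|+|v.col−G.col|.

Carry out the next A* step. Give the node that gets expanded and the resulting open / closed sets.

expanded=(2,1); open=[(1,1) g=4 f=7, (1,2) g=3 f=7, (1,4) g=1 f=7, (2,0) g=4 f=7, (2,5) g=1 f=7, (3,1) g=4 f=5, (3,2) g=3 f=5, (3,3) g=2 f=5, (3,4) g=1 f=5]; closed=[(2,1), (2,2), (2,3), (2,4)]

step 1: expand (2,1) (f=5, h=2) → closed; open now [(1,1) g=4 f=7, (1,2) g=3 f=7, (1,4) g=1 f=7, (2,0) g=4 f=7, (2,5) g=1 f=7, (3,1) g=4 f=5, (3,2) g=3 f=5, (3,3) g=2 f=5, (3,4) g=1 f=5]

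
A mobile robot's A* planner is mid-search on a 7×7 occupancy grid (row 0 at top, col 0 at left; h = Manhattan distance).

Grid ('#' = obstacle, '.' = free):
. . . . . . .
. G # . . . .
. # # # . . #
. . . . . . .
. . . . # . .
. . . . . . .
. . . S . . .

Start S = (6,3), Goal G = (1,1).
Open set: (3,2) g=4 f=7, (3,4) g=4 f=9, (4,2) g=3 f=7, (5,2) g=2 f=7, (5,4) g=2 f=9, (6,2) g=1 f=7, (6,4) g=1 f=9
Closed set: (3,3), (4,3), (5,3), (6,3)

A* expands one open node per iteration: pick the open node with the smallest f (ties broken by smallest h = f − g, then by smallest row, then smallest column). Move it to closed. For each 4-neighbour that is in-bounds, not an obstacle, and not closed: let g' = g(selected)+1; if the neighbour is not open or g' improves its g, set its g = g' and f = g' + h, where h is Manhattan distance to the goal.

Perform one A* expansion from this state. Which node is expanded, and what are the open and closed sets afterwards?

step 1: expand (3,2) (f=7, h=3) → closed; open now [(3,1) g=5 f=7, (3,4) g=4 f=9, (4,2) g=3 f=7, (5,2) g=2 f=7, (5,4) g=2 f=9, (6,2) g=1 f=7, (6,4) g=1 f=9]

expanded=(3,2); open=[(3,1) g=5 f=7, (3,4) g=4 f=9, (4,2) g=3 f=7, (5,2) g=2 f=7, (5,4) g=2 f=9, (6,2) g=1 f=7, (6,4) g=1 f=9]; closed=[(3,2), (3,3), (4,3), (5,3), (6,3)]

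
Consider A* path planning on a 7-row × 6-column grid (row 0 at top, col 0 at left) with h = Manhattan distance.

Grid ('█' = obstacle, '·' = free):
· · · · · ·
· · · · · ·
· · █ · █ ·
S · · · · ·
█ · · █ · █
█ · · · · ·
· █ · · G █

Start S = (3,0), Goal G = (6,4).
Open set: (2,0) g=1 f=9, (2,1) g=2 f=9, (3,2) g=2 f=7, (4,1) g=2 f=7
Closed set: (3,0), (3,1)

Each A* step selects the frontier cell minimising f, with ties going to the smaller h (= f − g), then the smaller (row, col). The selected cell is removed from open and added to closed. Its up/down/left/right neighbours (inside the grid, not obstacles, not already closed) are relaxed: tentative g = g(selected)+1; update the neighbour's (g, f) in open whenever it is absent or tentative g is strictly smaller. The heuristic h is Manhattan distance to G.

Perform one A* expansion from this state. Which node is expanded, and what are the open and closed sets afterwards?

expanded=(3,2); open=[(2,0) g=1 f=9, (2,1) g=2 f=9, (3,3) g=3 f=7, (4,1) g=2 f=7, (4,2) g=3 f=7]; closed=[(3,0), (3,1), (3,2)]

step 1: expand (3,2) (f=7, h=5) → closed; open now [(2,0) g=1 f=9, (2,1) g=2 f=9, (3,3) g=3 f=7, (4,1) g=2 f=7, (4,2) g=3 f=7]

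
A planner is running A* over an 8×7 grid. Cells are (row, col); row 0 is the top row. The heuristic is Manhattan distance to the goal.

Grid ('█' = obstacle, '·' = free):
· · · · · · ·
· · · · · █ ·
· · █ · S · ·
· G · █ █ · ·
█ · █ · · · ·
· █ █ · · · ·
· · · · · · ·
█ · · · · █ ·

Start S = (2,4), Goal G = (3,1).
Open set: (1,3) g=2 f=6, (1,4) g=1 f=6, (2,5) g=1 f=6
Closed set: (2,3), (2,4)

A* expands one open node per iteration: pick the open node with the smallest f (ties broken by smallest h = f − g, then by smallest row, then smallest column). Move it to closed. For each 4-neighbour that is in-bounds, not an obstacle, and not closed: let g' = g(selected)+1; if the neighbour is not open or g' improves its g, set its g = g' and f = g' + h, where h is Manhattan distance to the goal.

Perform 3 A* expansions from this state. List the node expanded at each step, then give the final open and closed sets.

step 1: expand (1,3) (f=6, h=4) → closed; open now [(0,3) g=3 f=8, (1,2) g=3 f=6, (1,4) g=1 f=6, (2,5) g=1 f=6]
step 2: expand (1,2) (f=6, h=3) → closed; open now [(0,2) g=4 f=8, (0,3) g=3 f=8, (1,1) g=4 f=6, (1,4) g=1 f=6, (2,5) g=1 f=6]
step 3: expand (1,1) (f=6, h=2) → closed; open now [(0,1) g=5 f=8, (0,2) g=4 f=8, (0,3) g=3 f=8, (1,0) g=5 f=8, (1,4) g=1 f=6, (2,1) g=5 f=6, (2,5) g=1 f=6]

order=[(1,3) → (1,2) → (1,1)]; open=[(0,1) g=5 f=8, (0,2) g=4 f=8, (0,3) g=3 f=8, (1,0) g=5 f=8, (1,4) g=1 f=6, (2,1) g=5 f=6, (2,5) g=1 f=6]; closed=[(1,1), (1,2), (1,3), (2,3), (2,4)]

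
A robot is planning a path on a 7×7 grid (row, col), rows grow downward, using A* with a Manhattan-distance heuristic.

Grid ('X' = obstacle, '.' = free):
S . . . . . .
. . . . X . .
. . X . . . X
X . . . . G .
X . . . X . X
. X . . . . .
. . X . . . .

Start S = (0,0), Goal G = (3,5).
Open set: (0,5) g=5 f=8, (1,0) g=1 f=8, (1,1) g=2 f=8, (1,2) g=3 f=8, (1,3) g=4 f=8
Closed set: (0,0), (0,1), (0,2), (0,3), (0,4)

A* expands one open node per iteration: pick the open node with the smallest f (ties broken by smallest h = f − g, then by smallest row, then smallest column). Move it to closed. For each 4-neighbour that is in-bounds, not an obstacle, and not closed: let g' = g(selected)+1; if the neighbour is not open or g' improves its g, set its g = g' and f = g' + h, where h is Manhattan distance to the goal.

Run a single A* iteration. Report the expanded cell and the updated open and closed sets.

expanded=(0,5); open=[(0,6) g=6 f=10, (1,0) g=1 f=8, (1,1) g=2 f=8, (1,2) g=3 f=8, (1,3) g=4 f=8, (1,5) g=6 f=8]; closed=[(0,0), (0,1), (0,2), (0,3), (0,4), (0,5)]

step 1: expand (0,5) (f=8, h=3) → closed; open now [(0,6) g=6 f=10, (1,0) g=1 f=8, (1,1) g=2 f=8, (1,2) g=3 f=8, (1,3) g=4 f=8, (1,5) g=6 f=8]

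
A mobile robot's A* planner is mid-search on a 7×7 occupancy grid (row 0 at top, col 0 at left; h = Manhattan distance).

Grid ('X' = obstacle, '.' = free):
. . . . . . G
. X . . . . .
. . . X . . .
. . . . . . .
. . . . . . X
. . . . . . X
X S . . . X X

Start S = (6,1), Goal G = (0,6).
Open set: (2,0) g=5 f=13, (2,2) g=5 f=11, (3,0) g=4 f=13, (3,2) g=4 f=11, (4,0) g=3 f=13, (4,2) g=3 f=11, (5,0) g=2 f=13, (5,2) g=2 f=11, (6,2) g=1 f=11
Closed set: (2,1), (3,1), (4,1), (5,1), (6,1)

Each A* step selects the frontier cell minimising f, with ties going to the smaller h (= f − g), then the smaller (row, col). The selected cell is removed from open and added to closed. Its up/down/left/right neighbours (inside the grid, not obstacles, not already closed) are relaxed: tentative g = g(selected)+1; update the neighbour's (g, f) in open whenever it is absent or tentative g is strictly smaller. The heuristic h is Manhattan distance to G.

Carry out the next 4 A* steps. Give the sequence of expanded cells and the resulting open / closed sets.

order=[(2,2) → (1,2) → (0,2) → (0,3)]; open=[(0,1) g=8 f=13, (0,4) g=9 f=11, (1,3) g=7 f=11, (2,0) g=5 f=13, (3,0) g=4 f=13, (3,2) g=4 f=11, (4,0) g=3 f=13, (4,2) g=3 f=11, (5,0) g=2 f=13, (5,2) g=2 f=11, (6,2) g=1 f=11]; closed=[(0,2), (0,3), (1,2), (2,1), (2,2), (3,1), (4,1), (5,1), (6,1)]

step 1: expand (2,2) (f=11, h=6) → closed; open now [(1,2) g=6 f=11, (2,0) g=5 f=13, (3,0) g=4 f=13, (3,2) g=4 f=11, (4,0) g=3 f=13, (4,2) g=3 f=11, (5,0) g=2 f=13, (5,2) g=2 f=11, (6,2) g=1 f=11]
step 2: expand (1,2) (f=11, h=5) → closed; open now [(0,2) g=7 f=11, (1,3) g=7 f=11, (2,0) g=5 f=13, (3,0) g=4 f=13, (3,2) g=4 f=11, (4,0) g=3 f=13, (4,2) g=3 f=11, (5,0) g=2 f=13, (5,2) g=2 f=11, (6,2) g=1 f=11]
step 3: expand (0,2) (f=11, h=4) → closed; open now [(0,1) g=8 f=13, (0,3) g=8 f=11, (1,3) g=7 f=11, (2,0) g=5 f=13, (3,0) g=4 f=13, (3,2) g=4 f=11, (4,0) g=3 f=13, (4,2) g=3 f=11, (5,0) g=2 f=13, (5,2) g=2 f=11, (6,2) g=1 f=11]
step 4: expand (0,3) (f=11, h=3) → closed; open now [(0,1) g=8 f=13, (0,4) g=9 f=11, (1,3) g=7 f=11, (2,0) g=5 f=13, (3,0) g=4 f=13, (3,2) g=4 f=11, (4,0) g=3 f=13, (4,2) g=3 f=11, (5,0) g=2 f=13, (5,2) g=2 f=11, (6,2) g=1 f=11]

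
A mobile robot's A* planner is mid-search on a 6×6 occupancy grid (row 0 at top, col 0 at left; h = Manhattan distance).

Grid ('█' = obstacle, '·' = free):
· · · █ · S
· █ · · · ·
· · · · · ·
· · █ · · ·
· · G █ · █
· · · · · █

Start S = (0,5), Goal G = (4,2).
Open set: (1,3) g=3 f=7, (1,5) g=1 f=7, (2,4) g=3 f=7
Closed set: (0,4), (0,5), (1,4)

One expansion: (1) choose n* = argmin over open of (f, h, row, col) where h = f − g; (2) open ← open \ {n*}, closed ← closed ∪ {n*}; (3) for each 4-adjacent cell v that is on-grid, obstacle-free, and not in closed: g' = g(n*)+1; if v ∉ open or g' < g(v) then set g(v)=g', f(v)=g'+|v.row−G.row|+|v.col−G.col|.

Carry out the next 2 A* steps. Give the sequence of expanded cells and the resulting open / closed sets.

order=[(1,3) → (1,2)]; open=[(0,2) g=5 f=9, (1,5) g=1 f=7, (2,2) g=5 f=7, (2,3) g=4 f=7, (2,4) g=3 f=7]; closed=[(0,4), (0,5), (1,2), (1,3), (1,4)]

step 1: expand (1,3) (f=7, h=4) → closed; open now [(1,2) g=4 f=7, (1,5) g=1 f=7, (2,3) g=4 f=7, (2,4) g=3 f=7]
step 2: expand (1,2) (f=7, h=3) → closed; open now [(0,2) g=5 f=9, (1,5) g=1 f=7, (2,2) g=5 f=7, (2,3) g=4 f=7, (2,4) g=3 f=7]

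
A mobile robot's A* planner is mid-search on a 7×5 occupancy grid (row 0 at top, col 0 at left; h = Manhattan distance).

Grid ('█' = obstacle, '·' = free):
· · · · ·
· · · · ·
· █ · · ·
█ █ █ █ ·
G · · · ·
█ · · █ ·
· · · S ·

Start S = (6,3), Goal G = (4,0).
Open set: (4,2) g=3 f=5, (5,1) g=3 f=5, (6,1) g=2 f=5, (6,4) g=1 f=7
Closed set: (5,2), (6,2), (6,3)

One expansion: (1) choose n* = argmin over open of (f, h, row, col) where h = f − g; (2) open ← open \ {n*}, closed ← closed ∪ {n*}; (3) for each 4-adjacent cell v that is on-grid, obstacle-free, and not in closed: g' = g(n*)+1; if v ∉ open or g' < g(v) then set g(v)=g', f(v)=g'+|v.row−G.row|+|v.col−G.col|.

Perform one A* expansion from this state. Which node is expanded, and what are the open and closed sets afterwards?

expanded=(4,2); open=[(4,1) g=4 f=5, (4,3) g=4 f=7, (5,1) g=3 f=5, (6,1) g=2 f=5, (6,4) g=1 f=7]; closed=[(4,2), (5,2), (6,2), (6,3)]

step 1: expand (4,2) (f=5, h=2) → closed; open now [(4,1) g=4 f=5, (4,3) g=4 f=7, (5,1) g=3 f=5, (6,1) g=2 f=5, (6,4) g=1 f=7]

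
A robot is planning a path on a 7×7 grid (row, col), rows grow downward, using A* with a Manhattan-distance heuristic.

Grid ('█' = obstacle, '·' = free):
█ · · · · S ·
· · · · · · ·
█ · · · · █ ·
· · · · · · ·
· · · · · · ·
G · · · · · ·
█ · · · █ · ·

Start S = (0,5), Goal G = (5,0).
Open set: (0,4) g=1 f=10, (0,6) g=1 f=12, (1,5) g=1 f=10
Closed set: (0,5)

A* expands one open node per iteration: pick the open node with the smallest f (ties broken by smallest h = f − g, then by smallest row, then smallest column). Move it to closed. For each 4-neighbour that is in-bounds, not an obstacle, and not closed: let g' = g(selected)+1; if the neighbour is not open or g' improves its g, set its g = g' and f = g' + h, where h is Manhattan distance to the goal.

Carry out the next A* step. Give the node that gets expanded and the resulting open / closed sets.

expanded=(0,4); open=[(0,3) g=2 f=10, (0,6) g=1 f=12, (1,4) g=2 f=10, (1,5) g=1 f=10]; closed=[(0,4), (0,5)]

step 1: expand (0,4) (f=10, h=9) → closed; open now [(0,3) g=2 f=10, (0,6) g=1 f=12, (1,4) g=2 f=10, (1,5) g=1 f=10]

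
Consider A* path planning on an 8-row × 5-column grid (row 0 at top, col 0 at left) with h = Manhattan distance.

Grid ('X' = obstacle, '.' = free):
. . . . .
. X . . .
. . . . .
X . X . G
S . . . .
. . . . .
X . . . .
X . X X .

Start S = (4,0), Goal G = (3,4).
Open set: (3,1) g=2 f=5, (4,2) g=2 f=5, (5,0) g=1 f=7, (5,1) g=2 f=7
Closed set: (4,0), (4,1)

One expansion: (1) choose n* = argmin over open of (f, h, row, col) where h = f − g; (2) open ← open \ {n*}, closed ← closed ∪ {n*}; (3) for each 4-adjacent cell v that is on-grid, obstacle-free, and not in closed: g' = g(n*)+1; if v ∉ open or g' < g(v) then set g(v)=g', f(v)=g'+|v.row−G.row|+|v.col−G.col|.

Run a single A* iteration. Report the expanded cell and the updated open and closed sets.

expanded=(3,1); open=[(2,1) g=3 f=7, (4,2) g=2 f=5, (5,0) g=1 f=7, (5,1) g=2 f=7]; closed=[(3,1), (4,0), (4,1)]

step 1: expand (3,1) (f=5, h=3) → closed; open now [(2,1) g=3 f=7, (4,2) g=2 f=5, (5,0) g=1 f=7, (5,1) g=2 f=7]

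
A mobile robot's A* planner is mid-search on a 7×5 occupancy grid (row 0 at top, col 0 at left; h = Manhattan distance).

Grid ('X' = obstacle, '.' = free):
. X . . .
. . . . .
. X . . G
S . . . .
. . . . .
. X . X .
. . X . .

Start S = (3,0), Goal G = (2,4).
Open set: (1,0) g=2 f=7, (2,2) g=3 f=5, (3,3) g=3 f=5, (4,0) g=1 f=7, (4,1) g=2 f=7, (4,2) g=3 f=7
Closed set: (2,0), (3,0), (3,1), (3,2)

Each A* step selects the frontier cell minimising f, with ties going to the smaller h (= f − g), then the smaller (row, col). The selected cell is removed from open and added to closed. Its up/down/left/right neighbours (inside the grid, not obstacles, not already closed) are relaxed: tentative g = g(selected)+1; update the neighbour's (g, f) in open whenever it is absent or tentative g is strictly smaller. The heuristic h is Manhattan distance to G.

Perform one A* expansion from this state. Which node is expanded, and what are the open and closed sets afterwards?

step 1: expand (2,2) (f=5, h=2) → closed; open now [(1,0) g=2 f=7, (1,2) g=4 f=7, (2,3) g=4 f=5, (3,3) g=3 f=5, (4,0) g=1 f=7, (4,1) g=2 f=7, (4,2) g=3 f=7]

expanded=(2,2); open=[(1,0) g=2 f=7, (1,2) g=4 f=7, (2,3) g=4 f=5, (3,3) g=3 f=5, (4,0) g=1 f=7, (4,1) g=2 f=7, (4,2) g=3 f=7]; closed=[(2,0), (2,2), (3,0), (3,1), (3,2)]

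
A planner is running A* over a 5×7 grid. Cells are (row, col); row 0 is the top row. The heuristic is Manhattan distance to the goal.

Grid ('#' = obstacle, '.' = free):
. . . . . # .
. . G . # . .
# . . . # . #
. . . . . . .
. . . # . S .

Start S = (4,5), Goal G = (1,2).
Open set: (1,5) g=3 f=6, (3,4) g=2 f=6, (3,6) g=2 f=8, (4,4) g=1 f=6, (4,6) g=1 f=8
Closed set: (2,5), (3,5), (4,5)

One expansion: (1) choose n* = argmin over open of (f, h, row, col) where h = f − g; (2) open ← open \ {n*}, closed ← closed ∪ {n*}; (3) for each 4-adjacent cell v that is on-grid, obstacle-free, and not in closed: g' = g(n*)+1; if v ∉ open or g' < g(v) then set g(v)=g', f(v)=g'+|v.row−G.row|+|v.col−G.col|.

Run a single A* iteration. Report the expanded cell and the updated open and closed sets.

step 1: expand (1,5) (f=6, h=3) → closed; open now [(1,6) g=4 f=8, (3,4) g=2 f=6, (3,6) g=2 f=8, (4,4) g=1 f=6, (4,6) g=1 f=8]

expanded=(1,5); open=[(1,6) g=4 f=8, (3,4) g=2 f=6, (3,6) g=2 f=8, (4,4) g=1 f=6, (4,6) g=1 f=8]; closed=[(1,5), (2,5), (3,5), (4,5)]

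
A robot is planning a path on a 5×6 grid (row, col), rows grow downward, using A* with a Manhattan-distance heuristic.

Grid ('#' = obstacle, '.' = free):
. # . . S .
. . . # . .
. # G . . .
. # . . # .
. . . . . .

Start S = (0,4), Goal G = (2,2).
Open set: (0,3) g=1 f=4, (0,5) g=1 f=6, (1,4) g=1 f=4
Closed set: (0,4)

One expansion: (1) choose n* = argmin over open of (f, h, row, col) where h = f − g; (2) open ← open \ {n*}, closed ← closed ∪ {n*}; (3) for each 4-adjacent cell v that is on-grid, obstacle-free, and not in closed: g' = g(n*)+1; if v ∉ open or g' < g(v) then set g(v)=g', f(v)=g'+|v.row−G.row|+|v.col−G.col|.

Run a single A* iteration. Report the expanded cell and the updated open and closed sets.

expanded=(0,3); open=[(0,2) g=2 f=4, (0,5) g=1 f=6, (1,4) g=1 f=4]; closed=[(0,3), (0,4)]

step 1: expand (0,3) (f=4, h=3) → closed; open now [(0,2) g=2 f=4, (0,5) g=1 f=6, (1,4) g=1 f=4]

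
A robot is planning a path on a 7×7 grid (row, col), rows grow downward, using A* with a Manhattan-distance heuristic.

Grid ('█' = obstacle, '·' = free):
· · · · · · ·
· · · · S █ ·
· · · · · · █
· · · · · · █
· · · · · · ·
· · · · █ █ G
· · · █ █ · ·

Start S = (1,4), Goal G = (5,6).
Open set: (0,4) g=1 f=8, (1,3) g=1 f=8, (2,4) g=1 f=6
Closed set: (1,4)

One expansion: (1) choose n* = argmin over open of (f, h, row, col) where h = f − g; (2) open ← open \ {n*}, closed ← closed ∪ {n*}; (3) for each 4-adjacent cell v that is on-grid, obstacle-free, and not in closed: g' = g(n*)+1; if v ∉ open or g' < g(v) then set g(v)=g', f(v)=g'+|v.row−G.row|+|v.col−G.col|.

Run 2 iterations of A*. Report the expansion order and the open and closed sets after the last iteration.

step 1: expand (2,4) (f=6, h=5) → closed; open now [(0,4) g=1 f=8, (1,3) g=1 f=8, (2,3) g=2 f=8, (2,5) g=2 f=6, (3,4) g=2 f=6]
step 2: expand (2,5) (f=6, h=4) → closed; open now [(0,4) g=1 f=8, (1,3) g=1 f=8, (2,3) g=2 f=8, (3,4) g=2 f=6, (3,5) g=3 f=6]

order=[(2,4) → (2,5)]; open=[(0,4) g=1 f=8, (1,3) g=1 f=8, (2,3) g=2 f=8, (3,4) g=2 f=6, (3,5) g=3 f=6]; closed=[(1,4), (2,4), (2,5)]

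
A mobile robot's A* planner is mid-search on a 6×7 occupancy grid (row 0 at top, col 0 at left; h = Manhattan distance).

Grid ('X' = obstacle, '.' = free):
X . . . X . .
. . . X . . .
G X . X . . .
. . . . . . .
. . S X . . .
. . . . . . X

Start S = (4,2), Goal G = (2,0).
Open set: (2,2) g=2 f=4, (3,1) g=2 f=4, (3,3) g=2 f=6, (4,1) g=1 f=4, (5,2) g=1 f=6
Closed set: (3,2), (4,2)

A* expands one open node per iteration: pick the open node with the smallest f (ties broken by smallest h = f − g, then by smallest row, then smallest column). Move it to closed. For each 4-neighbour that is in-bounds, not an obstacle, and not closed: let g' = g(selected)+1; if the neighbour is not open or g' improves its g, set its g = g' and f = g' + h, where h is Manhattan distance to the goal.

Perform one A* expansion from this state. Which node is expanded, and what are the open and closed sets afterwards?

expanded=(2,2); open=[(1,2) g=3 f=6, (3,1) g=2 f=4, (3,3) g=2 f=6, (4,1) g=1 f=4, (5,2) g=1 f=6]; closed=[(2,2), (3,2), (4,2)]

step 1: expand (2,2) (f=4, h=2) → closed; open now [(1,2) g=3 f=6, (3,1) g=2 f=4, (3,3) g=2 f=6, (4,1) g=1 f=4, (5,2) g=1 f=6]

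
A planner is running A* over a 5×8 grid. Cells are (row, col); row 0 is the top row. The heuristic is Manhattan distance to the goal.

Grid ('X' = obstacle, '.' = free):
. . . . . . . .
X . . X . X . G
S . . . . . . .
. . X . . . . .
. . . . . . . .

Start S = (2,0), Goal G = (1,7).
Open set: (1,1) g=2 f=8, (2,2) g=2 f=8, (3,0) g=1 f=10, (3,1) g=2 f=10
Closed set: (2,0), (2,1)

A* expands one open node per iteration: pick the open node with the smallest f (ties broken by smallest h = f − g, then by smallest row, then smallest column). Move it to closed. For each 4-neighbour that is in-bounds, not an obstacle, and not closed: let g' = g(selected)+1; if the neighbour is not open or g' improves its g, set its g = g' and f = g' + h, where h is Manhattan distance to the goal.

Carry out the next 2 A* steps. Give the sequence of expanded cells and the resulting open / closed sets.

step 1: expand (1,1) (f=8, h=6) → closed; open now [(0,1) g=3 f=10, (1,2) g=3 f=8, (2,2) g=2 f=8, (3,0) g=1 f=10, (3,1) g=2 f=10]
step 2: expand (1,2) (f=8, h=5) → closed; open now [(0,1) g=3 f=10, (0,2) g=4 f=10, (2,2) g=2 f=8, (3,0) g=1 f=10, (3,1) g=2 f=10]

order=[(1,1) → (1,2)]; open=[(0,1) g=3 f=10, (0,2) g=4 f=10, (2,2) g=2 f=8, (3,0) g=1 f=10, (3,1) g=2 f=10]; closed=[(1,1), (1,2), (2,0), (2,1)]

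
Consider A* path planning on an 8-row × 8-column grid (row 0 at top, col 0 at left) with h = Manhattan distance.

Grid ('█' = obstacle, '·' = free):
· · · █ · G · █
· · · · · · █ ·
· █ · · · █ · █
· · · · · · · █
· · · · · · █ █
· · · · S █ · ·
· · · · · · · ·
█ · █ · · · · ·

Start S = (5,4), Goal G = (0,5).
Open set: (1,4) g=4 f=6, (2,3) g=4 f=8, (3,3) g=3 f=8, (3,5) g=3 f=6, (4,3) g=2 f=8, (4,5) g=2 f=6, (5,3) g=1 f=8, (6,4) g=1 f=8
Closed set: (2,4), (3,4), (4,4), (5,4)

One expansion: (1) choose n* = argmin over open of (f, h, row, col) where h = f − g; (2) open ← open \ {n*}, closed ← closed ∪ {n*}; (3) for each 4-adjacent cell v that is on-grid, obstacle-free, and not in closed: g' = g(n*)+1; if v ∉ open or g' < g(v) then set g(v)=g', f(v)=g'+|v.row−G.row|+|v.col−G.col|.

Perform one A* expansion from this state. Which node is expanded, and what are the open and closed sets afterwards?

expanded=(1,4); open=[(0,4) g=5 f=6, (1,3) g=5 f=8, (1,5) g=5 f=6, (2,3) g=4 f=8, (3,3) g=3 f=8, (3,5) g=3 f=6, (4,3) g=2 f=8, (4,5) g=2 f=6, (5,3) g=1 f=8, (6,4) g=1 f=8]; closed=[(1,4), (2,4), (3,4), (4,4), (5,4)]

step 1: expand (1,4) (f=6, h=2) → closed; open now [(0,4) g=5 f=6, (1,3) g=5 f=8, (1,5) g=5 f=6, (2,3) g=4 f=8, (3,3) g=3 f=8, (3,5) g=3 f=6, (4,3) g=2 f=8, (4,5) g=2 f=6, (5,3) g=1 f=8, (6,4) g=1 f=8]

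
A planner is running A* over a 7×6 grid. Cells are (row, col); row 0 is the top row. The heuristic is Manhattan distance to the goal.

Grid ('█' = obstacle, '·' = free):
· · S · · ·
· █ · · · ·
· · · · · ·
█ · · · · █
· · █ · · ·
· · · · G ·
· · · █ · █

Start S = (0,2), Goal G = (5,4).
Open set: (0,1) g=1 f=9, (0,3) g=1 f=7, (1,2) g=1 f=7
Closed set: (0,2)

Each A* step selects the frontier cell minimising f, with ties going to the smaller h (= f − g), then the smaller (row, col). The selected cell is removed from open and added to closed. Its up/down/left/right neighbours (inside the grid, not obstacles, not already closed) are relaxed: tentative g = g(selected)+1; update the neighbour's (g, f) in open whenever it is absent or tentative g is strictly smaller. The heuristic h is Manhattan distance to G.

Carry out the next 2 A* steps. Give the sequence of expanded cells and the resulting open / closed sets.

step 1: expand (0,3) (f=7, h=6) → closed; open now [(0,1) g=1 f=9, (0,4) g=2 f=7, (1,2) g=1 f=7, (1,3) g=2 f=7]
step 2: expand (0,4) (f=7, h=5) → closed; open now [(0,1) g=1 f=9, (0,5) g=3 f=9, (1,2) g=1 f=7, (1,3) g=2 f=7, (1,4) g=3 f=7]

order=[(0,3) → (0,4)]; open=[(0,1) g=1 f=9, (0,5) g=3 f=9, (1,2) g=1 f=7, (1,3) g=2 f=7, (1,4) g=3 f=7]; closed=[(0,2), (0,3), (0,4)]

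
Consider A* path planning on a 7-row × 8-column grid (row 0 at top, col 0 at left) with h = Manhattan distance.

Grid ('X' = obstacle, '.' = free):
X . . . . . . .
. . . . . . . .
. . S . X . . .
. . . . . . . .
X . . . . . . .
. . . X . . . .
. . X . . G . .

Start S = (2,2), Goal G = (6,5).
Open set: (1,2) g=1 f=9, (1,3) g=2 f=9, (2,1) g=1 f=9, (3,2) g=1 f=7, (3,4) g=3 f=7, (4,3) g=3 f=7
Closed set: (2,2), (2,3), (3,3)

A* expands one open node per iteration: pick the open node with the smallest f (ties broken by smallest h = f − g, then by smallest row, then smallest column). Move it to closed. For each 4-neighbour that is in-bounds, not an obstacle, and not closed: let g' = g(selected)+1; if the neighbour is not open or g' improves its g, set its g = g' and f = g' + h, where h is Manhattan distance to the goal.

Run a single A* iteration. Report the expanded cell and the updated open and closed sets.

step 1: expand (3,4) (f=7, h=4) → closed; open now [(1,2) g=1 f=9, (1,3) g=2 f=9, (2,1) g=1 f=9, (3,2) g=1 f=7, (3,5) g=4 f=7, (4,3) g=3 f=7, (4,4) g=4 f=7]

expanded=(3,4); open=[(1,2) g=1 f=9, (1,3) g=2 f=9, (2,1) g=1 f=9, (3,2) g=1 f=7, (3,5) g=4 f=7, (4,3) g=3 f=7, (4,4) g=4 f=7]; closed=[(2,2), (2,3), (3,3), (3,4)]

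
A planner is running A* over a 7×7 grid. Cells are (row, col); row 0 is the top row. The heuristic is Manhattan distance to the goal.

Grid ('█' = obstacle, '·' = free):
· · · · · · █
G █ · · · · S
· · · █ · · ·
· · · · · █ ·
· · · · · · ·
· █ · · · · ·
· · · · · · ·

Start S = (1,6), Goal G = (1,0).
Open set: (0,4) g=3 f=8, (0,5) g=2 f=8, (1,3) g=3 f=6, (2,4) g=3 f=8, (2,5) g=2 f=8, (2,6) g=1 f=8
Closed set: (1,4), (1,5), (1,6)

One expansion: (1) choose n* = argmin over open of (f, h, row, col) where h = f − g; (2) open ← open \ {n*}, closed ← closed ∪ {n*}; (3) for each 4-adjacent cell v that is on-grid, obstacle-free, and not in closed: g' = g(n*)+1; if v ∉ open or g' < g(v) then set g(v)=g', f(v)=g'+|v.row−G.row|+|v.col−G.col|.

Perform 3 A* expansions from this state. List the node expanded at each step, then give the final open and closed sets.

step 1: expand (1,3) (f=6, h=3) → closed; open now [(0,3) g=4 f=8, (0,4) g=3 f=8, (0,5) g=2 f=8, (1,2) g=4 f=6, (2,4) g=3 f=8, (2,5) g=2 f=8, (2,6) g=1 f=8]
step 2: expand (1,2) (f=6, h=2) → closed; open now [(0,2) g=5 f=8, (0,3) g=4 f=8, (0,4) g=3 f=8, (0,5) g=2 f=8, (2,2) g=5 f=8, (2,4) g=3 f=8, (2,5) g=2 f=8, (2,6) g=1 f=8]
step 3: expand (0,2) (f=8, h=3) → closed; open now [(0,1) g=6 f=8, (0,3) g=4 f=8, (0,4) g=3 f=8, (0,5) g=2 f=8, (2,2) g=5 f=8, (2,4) g=3 f=8, (2,5) g=2 f=8, (2,6) g=1 f=8]

order=[(1,3) → (1,2) → (0,2)]; open=[(0,1) g=6 f=8, (0,3) g=4 f=8, (0,4) g=3 f=8, (0,5) g=2 f=8, (2,2) g=5 f=8, (2,4) g=3 f=8, (2,5) g=2 f=8, (2,6) g=1 f=8]; closed=[(0,2), (1,2), (1,3), (1,4), (1,5), (1,6)]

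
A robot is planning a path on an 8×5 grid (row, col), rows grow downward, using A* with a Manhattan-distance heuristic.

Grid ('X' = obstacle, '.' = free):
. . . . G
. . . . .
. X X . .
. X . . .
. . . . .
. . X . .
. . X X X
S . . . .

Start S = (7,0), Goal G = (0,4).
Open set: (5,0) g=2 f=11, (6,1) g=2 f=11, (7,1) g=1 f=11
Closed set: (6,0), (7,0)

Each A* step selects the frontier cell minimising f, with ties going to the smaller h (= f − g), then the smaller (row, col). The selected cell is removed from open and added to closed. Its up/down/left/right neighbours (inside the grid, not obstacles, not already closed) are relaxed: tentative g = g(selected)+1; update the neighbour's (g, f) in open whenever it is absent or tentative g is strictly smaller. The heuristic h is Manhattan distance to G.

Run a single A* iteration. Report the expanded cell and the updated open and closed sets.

step 1: expand (5,0) (f=11, h=9) → closed; open now [(4,0) g=3 f=11, (5,1) g=3 f=11, (6,1) g=2 f=11, (7,1) g=1 f=11]

expanded=(5,0); open=[(4,0) g=3 f=11, (5,1) g=3 f=11, (6,1) g=2 f=11, (7,1) g=1 f=11]; closed=[(5,0), (6,0), (7,0)]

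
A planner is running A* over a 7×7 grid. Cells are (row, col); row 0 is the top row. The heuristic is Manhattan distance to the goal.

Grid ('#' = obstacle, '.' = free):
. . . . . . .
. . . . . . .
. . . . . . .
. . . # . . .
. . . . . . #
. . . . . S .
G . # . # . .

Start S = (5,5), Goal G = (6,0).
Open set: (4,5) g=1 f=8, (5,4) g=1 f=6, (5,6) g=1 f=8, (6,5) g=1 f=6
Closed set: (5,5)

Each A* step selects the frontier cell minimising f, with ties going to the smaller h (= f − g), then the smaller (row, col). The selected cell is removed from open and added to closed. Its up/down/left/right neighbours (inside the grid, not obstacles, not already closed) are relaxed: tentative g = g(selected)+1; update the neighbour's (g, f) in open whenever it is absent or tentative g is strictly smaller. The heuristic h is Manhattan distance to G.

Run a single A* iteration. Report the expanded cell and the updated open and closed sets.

step 1: expand (5,4) (f=6, h=5) → closed; open now [(4,4) g=2 f=8, (4,5) g=1 f=8, (5,3) g=2 f=6, (5,6) g=1 f=8, (6,5) g=1 f=6]

expanded=(5,4); open=[(4,4) g=2 f=8, (4,5) g=1 f=8, (5,3) g=2 f=6, (5,6) g=1 f=8, (6,5) g=1 f=6]; closed=[(5,4), (5,5)]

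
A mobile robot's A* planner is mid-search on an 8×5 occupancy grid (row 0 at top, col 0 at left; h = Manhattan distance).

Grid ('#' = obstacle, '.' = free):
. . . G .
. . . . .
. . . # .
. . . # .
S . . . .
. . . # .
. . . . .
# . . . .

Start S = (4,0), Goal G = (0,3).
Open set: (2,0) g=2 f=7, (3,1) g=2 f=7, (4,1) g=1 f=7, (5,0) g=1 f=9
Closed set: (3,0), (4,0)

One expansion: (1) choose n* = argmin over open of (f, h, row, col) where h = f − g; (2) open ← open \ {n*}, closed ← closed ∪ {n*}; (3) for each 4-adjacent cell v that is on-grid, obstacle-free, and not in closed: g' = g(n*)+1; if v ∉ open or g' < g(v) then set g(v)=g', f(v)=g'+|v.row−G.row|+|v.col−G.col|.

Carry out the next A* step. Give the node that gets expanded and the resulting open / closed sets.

step 1: expand (2,0) (f=7, h=5) → closed; open now [(1,0) g=3 f=7, (2,1) g=3 f=7, (3,1) g=2 f=7, (4,1) g=1 f=7, (5,0) g=1 f=9]

expanded=(2,0); open=[(1,0) g=3 f=7, (2,1) g=3 f=7, (3,1) g=2 f=7, (4,1) g=1 f=7, (5,0) g=1 f=9]; closed=[(2,0), (3,0), (4,0)]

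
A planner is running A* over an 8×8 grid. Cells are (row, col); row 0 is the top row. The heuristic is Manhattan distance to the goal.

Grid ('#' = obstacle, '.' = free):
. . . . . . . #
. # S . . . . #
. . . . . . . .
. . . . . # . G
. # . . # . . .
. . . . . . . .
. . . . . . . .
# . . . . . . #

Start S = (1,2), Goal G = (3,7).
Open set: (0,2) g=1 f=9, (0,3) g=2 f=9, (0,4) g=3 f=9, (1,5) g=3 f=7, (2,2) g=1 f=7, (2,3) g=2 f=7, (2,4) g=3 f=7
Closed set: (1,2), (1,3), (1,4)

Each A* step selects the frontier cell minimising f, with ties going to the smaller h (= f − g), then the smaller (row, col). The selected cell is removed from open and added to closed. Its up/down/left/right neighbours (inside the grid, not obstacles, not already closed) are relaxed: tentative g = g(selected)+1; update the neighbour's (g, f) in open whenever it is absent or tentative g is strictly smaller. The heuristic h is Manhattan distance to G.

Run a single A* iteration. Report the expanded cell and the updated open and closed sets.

expanded=(1,5); open=[(0,2) g=1 f=9, (0,3) g=2 f=9, (0,4) g=3 f=9, (0,5) g=4 f=9, (1,6) g=4 f=7, (2,2) g=1 f=7, (2,3) g=2 f=7, (2,4) g=3 f=7, (2,5) g=4 f=7]; closed=[(1,2), (1,3), (1,4), (1,5)]

step 1: expand (1,5) (f=7, h=4) → closed; open now [(0,2) g=1 f=9, (0,3) g=2 f=9, (0,4) g=3 f=9, (0,5) g=4 f=9, (1,6) g=4 f=7, (2,2) g=1 f=7, (2,3) g=2 f=7, (2,4) g=3 f=7, (2,5) g=4 f=7]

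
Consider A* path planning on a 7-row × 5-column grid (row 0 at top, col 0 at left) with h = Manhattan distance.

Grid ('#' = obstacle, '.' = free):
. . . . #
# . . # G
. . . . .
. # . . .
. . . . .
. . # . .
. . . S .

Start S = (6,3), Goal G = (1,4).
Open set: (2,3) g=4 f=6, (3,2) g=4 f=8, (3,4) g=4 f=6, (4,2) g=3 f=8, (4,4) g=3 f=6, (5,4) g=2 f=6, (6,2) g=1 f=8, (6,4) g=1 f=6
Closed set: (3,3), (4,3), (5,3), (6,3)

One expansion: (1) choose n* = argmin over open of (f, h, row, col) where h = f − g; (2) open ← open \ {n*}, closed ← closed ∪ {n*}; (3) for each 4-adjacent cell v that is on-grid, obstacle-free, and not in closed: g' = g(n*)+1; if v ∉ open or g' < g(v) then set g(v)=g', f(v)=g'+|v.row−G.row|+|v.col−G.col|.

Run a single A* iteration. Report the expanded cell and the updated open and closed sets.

expanded=(2,3); open=[(2,2) g=5 f=8, (2,4) g=5 f=6, (3,2) g=4 f=8, (3,4) g=4 f=6, (4,2) g=3 f=8, (4,4) g=3 f=6, (5,4) g=2 f=6, (6,2) g=1 f=8, (6,4) g=1 f=6]; closed=[(2,3), (3,3), (4,3), (5,3), (6,3)]

step 1: expand (2,3) (f=6, h=2) → closed; open now [(2,2) g=5 f=8, (2,4) g=5 f=6, (3,2) g=4 f=8, (3,4) g=4 f=6, (4,2) g=3 f=8, (4,4) g=3 f=6, (5,4) g=2 f=6, (6,2) g=1 f=8, (6,4) g=1 f=6]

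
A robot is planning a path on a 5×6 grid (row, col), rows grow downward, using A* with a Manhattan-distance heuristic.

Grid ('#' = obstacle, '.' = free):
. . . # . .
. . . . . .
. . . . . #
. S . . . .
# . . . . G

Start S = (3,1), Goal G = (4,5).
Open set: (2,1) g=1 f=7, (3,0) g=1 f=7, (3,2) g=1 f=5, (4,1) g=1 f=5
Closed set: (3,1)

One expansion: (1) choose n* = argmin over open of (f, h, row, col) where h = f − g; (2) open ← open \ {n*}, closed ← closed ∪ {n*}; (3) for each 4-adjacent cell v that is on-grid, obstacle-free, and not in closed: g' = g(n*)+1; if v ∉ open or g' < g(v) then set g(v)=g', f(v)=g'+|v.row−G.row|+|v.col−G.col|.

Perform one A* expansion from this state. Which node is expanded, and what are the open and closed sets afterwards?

step 1: expand (3,2) (f=5, h=4) → closed; open now [(2,1) g=1 f=7, (2,2) g=2 f=7, (3,0) g=1 f=7, (3,3) g=2 f=5, (4,1) g=1 f=5, (4,2) g=2 f=5]

expanded=(3,2); open=[(2,1) g=1 f=7, (2,2) g=2 f=7, (3,0) g=1 f=7, (3,3) g=2 f=5, (4,1) g=1 f=5, (4,2) g=2 f=5]; closed=[(3,1), (3,2)]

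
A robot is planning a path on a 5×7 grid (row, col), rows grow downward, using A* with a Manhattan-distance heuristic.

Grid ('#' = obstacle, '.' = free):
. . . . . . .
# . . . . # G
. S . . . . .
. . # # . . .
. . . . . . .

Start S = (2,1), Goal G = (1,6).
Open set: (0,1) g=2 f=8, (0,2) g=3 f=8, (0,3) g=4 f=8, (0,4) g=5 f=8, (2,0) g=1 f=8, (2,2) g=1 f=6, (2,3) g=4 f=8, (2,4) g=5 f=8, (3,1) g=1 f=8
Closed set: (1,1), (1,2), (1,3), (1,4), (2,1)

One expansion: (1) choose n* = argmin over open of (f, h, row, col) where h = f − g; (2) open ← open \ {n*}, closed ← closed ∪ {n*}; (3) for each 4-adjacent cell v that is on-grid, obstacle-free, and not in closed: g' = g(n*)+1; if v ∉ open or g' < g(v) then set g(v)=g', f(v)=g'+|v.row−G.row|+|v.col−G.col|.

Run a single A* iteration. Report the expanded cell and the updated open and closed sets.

step 1: expand (2,2) (f=6, h=5) → closed; open now [(0,1) g=2 f=8, (0,2) g=3 f=8, (0,3) g=4 f=8, (0,4) g=5 f=8, (2,0) g=1 f=8, (2,3) g=2 f=6, (2,4) g=5 f=8, (3,1) g=1 f=8]

expanded=(2,2); open=[(0,1) g=2 f=8, (0,2) g=3 f=8, (0,3) g=4 f=8, (0,4) g=5 f=8, (2,0) g=1 f=8, (2,3) g=2 f=6, (2,4) g=5 f=8, (3,1) g=1 f=8]; closed=[(1,1), (1,2), (1,3), (1,4), (2,1), (2,2)]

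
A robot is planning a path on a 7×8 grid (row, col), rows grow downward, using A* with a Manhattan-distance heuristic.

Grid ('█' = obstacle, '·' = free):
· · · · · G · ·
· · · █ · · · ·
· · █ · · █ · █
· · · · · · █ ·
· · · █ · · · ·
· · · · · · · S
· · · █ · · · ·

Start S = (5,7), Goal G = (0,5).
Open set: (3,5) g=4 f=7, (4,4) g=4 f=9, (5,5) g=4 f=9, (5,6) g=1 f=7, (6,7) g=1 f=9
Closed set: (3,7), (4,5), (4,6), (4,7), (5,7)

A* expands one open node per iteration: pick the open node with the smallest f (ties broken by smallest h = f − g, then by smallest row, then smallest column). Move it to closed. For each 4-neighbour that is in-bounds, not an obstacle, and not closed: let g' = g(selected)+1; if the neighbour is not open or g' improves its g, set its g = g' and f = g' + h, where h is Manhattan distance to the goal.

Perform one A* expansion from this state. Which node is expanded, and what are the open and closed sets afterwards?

step 1: expand (3,5) (f=7, h=3) → closed; open now [(3,4) g=5 f=9, (4,4) g=4 f=9, (5,5) g=4 f=9, (5,6) g=1 f=7, (6,7) g=1 f=9]

expanded=(3,5); open=[(3,4) g=5 f=9, (4,4) g=4 f=9, (5,5) g=4 f=9, (5,6) g=1 f=7, (6,7) g=1 f=9]; closed=[(3,5), (3,7), (4,5), (4,6), (4,7), (5,7)]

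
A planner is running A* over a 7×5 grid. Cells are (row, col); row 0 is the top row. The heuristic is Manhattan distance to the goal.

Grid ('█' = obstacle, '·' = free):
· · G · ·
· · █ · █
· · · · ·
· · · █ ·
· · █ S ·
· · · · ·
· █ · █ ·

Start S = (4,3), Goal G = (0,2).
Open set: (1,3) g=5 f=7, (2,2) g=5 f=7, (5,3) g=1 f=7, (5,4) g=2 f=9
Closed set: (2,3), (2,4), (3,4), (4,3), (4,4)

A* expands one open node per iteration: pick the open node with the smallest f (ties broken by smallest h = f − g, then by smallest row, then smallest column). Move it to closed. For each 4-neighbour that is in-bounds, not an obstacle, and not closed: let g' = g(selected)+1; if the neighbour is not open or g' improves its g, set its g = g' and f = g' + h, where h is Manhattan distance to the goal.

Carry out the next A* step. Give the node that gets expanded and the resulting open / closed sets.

step 1: expand (1,3) (f=7, h=2) → closed; open now [(0,3) g=6 f=7, (2,2) g=5 f=7, (5,3) g=1 f=7, (5,4) g=2 f=9]

expanded=(1,3); open=[(0,3) g=6 f=7, (2,2) g=5 f=7, (5,3) g=1 f=7, (5,4) g=2 f=9]; closed=[(1,3), (2,3), (2,4), (3,4), (4,3), (4,4)]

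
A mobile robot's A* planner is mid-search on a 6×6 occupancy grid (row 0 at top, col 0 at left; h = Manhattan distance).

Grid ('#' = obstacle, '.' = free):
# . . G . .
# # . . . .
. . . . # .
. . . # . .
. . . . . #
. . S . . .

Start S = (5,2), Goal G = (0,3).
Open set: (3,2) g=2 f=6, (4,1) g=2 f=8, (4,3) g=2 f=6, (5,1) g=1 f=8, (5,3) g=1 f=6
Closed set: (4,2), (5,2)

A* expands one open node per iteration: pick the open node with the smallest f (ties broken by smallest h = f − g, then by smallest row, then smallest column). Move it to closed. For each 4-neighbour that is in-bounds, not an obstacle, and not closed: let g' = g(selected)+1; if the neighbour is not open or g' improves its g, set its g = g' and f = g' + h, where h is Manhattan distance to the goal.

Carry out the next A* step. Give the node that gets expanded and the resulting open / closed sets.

step 1: expand (3,2) (f=6, h=4) → closed; open now [(2,2) g=3 f=6, (3,1) g=3 f=8, (4,1) g=2 f=8, (4,3) g=2 f=6, (5,1) g=1 f=8, (5,3) g=1 f=6]

expanded=(3,2); open=[(2,2) g=3 f=6, (3,1) g=3 f=8, (4,1) g=2 f=8, (4,3) g=2 f=6, (5,1) g=1 f=8, (5,3) g=1 f=6]; closed=[(3,2), (4,2), (5,2)]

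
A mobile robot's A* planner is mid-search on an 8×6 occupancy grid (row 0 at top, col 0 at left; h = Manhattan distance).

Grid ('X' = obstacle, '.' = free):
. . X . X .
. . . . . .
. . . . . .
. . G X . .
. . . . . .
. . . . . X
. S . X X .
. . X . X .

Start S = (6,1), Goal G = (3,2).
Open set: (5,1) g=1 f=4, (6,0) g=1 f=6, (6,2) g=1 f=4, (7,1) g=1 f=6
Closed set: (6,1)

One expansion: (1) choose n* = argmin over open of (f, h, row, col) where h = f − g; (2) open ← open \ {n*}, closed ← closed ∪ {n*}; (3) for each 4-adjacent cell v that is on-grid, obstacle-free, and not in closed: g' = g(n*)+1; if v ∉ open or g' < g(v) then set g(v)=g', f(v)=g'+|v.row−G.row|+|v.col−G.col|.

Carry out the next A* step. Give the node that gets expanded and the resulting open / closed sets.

expanded=(5,1); open=[(4,1) g=2 f=4, (5,0) g=2 f=6, (5,2) g=2 f=4, (6,0) g=1 f=6, (6,2) g=1 f=4, (7,1) g=1 f=6]; closed=[(5,1), (6,1)]

step 1: expand (5,1) (f=4, h=3) → closed; open now [(4,1) g=2 f=4, (5,0) g=2 f=6, (5,2) g=2 f=4, (6,0) g=1 f=6, (6,2) g=1 f=4, (7,1) g=1 f=6]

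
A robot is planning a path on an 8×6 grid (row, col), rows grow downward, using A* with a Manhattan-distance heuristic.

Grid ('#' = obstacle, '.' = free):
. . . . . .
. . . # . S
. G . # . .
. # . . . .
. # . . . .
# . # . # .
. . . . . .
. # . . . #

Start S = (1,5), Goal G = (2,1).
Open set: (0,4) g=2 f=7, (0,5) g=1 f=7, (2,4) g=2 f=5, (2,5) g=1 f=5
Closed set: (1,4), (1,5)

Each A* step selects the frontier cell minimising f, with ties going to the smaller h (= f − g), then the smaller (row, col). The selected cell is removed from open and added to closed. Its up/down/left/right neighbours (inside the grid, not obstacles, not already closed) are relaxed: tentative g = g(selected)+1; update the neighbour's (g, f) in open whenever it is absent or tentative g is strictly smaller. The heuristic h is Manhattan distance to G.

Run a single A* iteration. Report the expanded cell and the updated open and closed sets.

expanded=(2,4); open=[(0,4) g=2 f=7, (0,5) g=1 f=7, (2,5) g=1 f=5, (3,4) g=3 f=7]; closed=[(1,4), (1,5), (2,4)]

step 1: expand (2,4) (f=5, h=3) → closed; open now [(0,4) g=2 f=7, (0,5) g=1 f=7, (2,5) g=1 f=5, (3,4) g=3 f=7]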